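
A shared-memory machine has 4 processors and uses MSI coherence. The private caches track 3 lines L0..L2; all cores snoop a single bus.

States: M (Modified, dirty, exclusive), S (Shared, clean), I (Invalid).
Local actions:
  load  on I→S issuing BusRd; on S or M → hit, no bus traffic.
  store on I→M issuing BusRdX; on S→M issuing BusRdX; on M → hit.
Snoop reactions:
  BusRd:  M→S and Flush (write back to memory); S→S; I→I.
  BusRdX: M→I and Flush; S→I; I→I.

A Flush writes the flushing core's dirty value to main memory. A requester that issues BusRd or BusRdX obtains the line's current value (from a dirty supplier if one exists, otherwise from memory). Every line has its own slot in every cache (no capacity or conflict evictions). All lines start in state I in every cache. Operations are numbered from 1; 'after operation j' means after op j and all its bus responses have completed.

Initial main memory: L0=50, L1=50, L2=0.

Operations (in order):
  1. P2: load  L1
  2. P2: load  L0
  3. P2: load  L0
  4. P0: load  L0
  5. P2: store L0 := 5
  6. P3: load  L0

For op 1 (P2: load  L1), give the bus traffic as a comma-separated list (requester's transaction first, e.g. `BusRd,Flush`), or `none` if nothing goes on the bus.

step 1: P2: load  L1  ⟶  IISI  (L1)  txn=BusRd  M[L1]=50
step 2: P2: load  L0  ⟶  IISI  (L0)  txn=BusRd  M[L0]=50
step 3: P2: load  L0  ⟶  IISI  (L0)  txn=∅  M[L0]=50
step 4: P0: load  L0  ⟶  SISI  (L0)  txn=BusRd  M[L0]=50
step 5: P2: store L0 := 5  ⟶  IIMI  (L0)  txn=BusRdX  M[L0]=50
step 6: P3: load  L0  ⟶  IISS  (L0)  txn=BusRd+Flush  M[L0]=5

bus = BusRd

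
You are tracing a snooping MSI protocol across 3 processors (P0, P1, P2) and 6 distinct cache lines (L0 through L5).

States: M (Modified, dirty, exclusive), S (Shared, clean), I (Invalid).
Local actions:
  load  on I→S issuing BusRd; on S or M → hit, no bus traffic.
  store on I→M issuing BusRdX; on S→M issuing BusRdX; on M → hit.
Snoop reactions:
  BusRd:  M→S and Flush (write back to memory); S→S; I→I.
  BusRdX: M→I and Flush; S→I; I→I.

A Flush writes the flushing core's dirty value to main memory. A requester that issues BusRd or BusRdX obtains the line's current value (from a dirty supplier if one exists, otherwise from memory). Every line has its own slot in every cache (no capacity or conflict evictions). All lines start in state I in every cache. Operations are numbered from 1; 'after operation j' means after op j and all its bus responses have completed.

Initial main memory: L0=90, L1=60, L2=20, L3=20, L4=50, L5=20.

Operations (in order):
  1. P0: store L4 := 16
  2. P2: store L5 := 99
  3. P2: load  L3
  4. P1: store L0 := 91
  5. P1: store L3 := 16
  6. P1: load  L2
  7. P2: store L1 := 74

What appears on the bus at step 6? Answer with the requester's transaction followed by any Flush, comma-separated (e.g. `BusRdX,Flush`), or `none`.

1. P0: store L4 := 16  bus=[BusRdX]  L4: P0=M P1=I P2=I  mem[L4]=50
2. P2: store L5 := 99  bus=[BusRdX]  L5: P0=I P1=I P2=M  mem[L5]=20
3. P2: load  L3  bus=[BusRd]  L3: P0=I P1=I P2=S  mem[L3]=20
4. P1: store L0 := 91  bus=[BusRdX]  L0: P0=I P1=M P2=I  mem[L0]=90
5. P1: store L3 := 16  bus=[BusRdX]  L3: P0=I P1=M P2=I  mem[L3]=20
6. P1: load  L2  bus=[BusRd]  L2: P0=I P1=S P2=I  mem[L2]=20
7. P2: store L1 := 74  bus=[BusRdX]  L1: P0=I P1=I P2=M  mem[L1]=60

bus = BusRd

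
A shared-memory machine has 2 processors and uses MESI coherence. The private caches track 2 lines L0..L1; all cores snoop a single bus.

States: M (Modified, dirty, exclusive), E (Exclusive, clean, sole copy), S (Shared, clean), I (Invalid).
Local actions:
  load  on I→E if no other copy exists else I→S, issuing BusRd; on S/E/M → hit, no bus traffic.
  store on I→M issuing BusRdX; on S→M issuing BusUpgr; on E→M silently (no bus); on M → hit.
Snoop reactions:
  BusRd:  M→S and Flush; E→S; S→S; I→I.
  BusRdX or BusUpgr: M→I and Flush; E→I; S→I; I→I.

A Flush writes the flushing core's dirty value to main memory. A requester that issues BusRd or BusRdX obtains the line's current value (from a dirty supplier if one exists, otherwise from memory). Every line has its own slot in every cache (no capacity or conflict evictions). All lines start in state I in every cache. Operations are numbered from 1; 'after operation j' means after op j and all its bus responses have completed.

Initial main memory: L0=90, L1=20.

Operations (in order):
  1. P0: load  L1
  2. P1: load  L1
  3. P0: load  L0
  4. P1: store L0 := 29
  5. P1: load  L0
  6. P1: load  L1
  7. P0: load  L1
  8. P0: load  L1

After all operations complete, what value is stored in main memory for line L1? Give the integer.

memory[L1] = 20

[1] P0: load  L1 | P0:E(20), P1:I | bus: BusRd
[2] P1: load  L1 | P0:S(20), P1:S(20) | bus: BusRd
[3] P0: load  L0 | P0:E(90), P1:I | bus: BusRd
[4] P1: store L0 := 29 | P0:I, P1:M(29) | bus: BusRdX
[5] P1: load  L0 | P0:I, P1:M(29) | bus: none
[6] P1: load  L1 | P0:S(20), P1:S(20) | bus: none
[7] P0: load  L1 | P0:S(20), P1:S(20) | bus: none
[8] P0: load  L1 | P0:S(20), P1:S(20) | bus: none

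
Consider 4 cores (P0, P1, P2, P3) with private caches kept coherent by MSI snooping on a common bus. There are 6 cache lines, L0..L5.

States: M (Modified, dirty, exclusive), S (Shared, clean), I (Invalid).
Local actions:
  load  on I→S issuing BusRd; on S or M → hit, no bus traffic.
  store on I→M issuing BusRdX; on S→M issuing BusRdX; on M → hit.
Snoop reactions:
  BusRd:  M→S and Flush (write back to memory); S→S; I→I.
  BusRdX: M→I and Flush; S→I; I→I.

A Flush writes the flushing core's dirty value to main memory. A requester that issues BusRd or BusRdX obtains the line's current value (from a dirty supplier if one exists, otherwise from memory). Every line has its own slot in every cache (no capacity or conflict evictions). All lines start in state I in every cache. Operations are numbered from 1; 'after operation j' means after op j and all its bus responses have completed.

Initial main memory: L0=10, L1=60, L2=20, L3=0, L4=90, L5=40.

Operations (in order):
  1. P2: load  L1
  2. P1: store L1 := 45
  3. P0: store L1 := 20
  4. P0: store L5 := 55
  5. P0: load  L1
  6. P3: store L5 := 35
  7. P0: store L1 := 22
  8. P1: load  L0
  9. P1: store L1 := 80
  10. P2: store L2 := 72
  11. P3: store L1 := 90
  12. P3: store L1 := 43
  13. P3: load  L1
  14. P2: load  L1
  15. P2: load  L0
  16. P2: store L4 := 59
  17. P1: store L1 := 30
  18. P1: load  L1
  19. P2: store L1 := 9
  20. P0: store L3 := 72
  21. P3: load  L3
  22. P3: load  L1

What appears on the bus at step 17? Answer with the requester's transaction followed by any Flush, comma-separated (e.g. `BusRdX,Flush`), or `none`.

bus = BusRdX

  op1 P2: load  L1 → I/I/S/I on L1; bus BusRd; mem=60
  op2 P1: store L1 := 45 → I/M/I/I on L1; bus BusRdX; mem=60
  op3 P0: store L1 := 20 → M/I/I/I on L1; bus BusRdX Flush; mem=45
  op4 P0: store L5 := 55 → M/I/I/I on L5; bus BusRdX; mem=40
  op5 P0: load  L1 → M/I/I/I on L1; bus (none); mem=45
  op6 P3: store L5 := 35 → I/I/I/M on L5; bus BusRdX Flush; mem=55
  op7 P0: store L1 := 22 → M/I/I/I on L1; bus (none); mem=45
  op8 P1: load  L0 → I/S/I/I on L0; bus BusRd; mem=10
  op9 P1: store L1 := 80 → I/M/I/I on L1; bus BusRdX Flush; mem=22
  op10 P2: store L2 := 72 → I/I/M/I on L2; bus BusRdX; mem=20
  op11 P3: store L1 := 90 → I/I/I/M on L1; bus BusRdX Flush; mem=80
  op12 P3: store L1 := 43 → I/I/I/M on L1; bus (none); mem=80
  op13 P3: load  L1 → I/I/I/M on L1; bus (none); mem=80
  op14 P2: load  L1 → I/I/S/S on L1; bus BusRd Flush; mem=43
  op15 P2: load  L0 → I/S/S/I on L0; bus BusRd; mem=10
  op16 P2: store L4 := 59 → I/I/M/I on L4; bus BusRdX; mem=90
  op17 P1: store L1 := 30 → I/M/I/I on L1; bus BusRdX; mem=43
  op18 P1: load  L1 → I/M/I/I on L1; bus (none); mem=43
  op19 P2: store L1 := 9 → I/I/M/I on L1; bus BusRdX Flush; mem=30
  op20 P0: store L3 := 72 → M/I/I/I on L3; bus BusRdX; mem=0
  op21 P3: load  L3 → S/I/I/S on L3; bus BusRd Flush; mem=72
  op22 P3: load  L1 → I/I/S/S on L1; bus BusRd Flush; mem=9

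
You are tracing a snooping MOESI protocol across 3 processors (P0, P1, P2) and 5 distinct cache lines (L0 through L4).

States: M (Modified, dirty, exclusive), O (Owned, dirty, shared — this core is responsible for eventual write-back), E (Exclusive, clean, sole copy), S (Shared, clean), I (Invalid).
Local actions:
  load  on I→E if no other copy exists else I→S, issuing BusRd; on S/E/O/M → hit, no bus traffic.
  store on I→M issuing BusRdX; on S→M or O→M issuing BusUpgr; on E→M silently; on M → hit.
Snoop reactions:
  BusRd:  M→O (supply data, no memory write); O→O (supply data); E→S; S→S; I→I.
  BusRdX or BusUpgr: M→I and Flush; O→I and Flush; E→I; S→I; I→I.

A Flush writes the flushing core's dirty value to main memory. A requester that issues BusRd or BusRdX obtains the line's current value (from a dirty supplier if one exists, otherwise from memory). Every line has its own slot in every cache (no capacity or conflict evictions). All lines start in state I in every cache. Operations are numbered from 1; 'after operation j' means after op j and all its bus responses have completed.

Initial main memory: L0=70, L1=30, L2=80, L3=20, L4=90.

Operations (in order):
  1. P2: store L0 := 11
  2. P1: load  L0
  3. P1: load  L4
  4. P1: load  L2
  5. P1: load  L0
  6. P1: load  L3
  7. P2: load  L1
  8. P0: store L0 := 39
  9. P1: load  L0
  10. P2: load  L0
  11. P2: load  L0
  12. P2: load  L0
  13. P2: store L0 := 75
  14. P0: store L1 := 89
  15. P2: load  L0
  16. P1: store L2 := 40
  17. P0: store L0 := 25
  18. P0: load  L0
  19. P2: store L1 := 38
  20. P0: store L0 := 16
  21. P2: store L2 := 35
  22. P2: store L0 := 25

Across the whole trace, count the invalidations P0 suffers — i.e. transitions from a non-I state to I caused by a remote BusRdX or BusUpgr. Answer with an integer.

invalidations = 3

  op1 P2: store L0 := 11 → I/I/M on L0; bus BusRdX; mem=70
  op2 P1: load  L0 → I/S/O on L0; bus BusRd; mem=70
  op3 P1: load  L4 → I/E/I on L4; bus BusRd; mem=90
  op4 P1: load  L2 → I/E/I on L2; bus BusRd; mem=80
  op5 P1: load  L0 → I/S/O on L0; bus (none); mem=70
  op6 P1: load  L3 → I/E/I on L3; bus BusRd; mem=20
  op7 P2: load  L1 → I/I/E on L1; bus BusRd; mem=30
  op8 P0: store L0 := 39 → M/I/I on L0; bus BusRdX Flush; mem=11
  op9 P1: load  L0 → O/S/I on L0; bus BusRd; mem=11
  op10 P2: load  L0 → O/S/S on L0; bus BusRd; mem=11
  op11 P2: load  L0 → O/S/S on L0; bus (none); mem=11
  op12 P2: load  L0 → O/S/S on L0; bus (none); mem=11
  op13 P2: store L0 := 75 → I/I/M on L0; bus BusUpgr Flush; mem=39
  op14 P0: store L1 := 89 → M/I/I on L1; bus BusRdX; mem=30
  op15 P2: load  L0 → I/I/M on L0; bus (none); mem=39
  op16 P1: store L2 := 40 → I/M/I on L2; bus (none); mem=80
  op17 P0: store L0 := 25 → M/I/I on L0; bus BusRdX Flush; mem=75
  op18 P0: load  L0 → M/I/I on L0; bus (none); mem=75
  op19 P2: store L1 := 38 → I/I/M on L1; bus BusRdX Flush; mem=89
  op20 P0: store L0 := 16 → M/I/I on L0; bus (none); mem=75
  op21 P2: store L2 := 35 → I/I/M on L2; bus BusRdX Flush; mem=40
  op22 P2: store L0 := 25 → I/I/M on L0; bus BusRdX Flush; mem=16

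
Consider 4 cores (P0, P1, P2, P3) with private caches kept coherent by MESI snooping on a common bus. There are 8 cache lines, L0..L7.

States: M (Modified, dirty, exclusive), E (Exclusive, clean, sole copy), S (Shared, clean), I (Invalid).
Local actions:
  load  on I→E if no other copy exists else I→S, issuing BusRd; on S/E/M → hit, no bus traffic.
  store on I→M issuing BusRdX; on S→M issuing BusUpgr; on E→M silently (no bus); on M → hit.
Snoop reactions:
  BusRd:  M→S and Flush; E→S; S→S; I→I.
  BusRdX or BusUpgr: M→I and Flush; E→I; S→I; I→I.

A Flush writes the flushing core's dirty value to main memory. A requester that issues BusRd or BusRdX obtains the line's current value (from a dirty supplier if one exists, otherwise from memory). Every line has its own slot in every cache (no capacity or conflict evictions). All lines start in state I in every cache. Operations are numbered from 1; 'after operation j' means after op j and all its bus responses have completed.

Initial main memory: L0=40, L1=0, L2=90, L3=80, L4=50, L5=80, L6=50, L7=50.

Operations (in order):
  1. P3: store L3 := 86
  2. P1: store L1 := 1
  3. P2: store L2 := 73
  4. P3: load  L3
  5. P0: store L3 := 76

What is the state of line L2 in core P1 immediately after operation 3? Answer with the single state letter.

state = I

  op1 P3: store L3 := 86 → I/I/I/M on L3; bus BusRdX; mem=80
  op2 P1: store L1 := 1 → I/M/I/I on L1; bus BusRdX; mem=0
  op3 P2: store L2 := 73 → I/I/M/I on L2; bus BusRdX; mem=90
  op4 P3: load  L3 → I/I/I/M on L3; bus (none); mem=80
  op5 P0: store L3 := 76 → M/I/I/I on L3; bus BusRdX Flush; mem=86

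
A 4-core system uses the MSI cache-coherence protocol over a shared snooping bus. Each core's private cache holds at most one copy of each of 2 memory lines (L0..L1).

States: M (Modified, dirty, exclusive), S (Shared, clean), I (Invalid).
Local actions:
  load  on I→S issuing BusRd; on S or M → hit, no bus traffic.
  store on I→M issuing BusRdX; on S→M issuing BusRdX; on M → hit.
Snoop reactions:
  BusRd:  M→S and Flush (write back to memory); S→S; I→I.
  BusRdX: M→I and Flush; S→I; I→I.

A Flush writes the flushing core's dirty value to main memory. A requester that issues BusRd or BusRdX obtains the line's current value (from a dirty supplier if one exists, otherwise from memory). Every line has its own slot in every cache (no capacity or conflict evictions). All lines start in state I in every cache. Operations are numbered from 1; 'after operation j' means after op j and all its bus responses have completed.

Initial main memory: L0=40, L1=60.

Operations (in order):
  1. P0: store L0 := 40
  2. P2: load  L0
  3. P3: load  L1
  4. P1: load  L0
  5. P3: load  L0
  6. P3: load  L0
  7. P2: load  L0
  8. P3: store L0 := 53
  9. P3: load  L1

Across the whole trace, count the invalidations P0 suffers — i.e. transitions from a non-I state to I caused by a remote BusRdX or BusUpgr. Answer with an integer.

invalidations = 1

[1] P0: store L0 := 40 | P0:M(40), P1:I, P2:I, P3:I | bus: BusRdX
[2] P2: load  L0 | P0:S(40), P1:I, P2:S(40), P3:I | bus: BusRd,Flush
[3] P3: load  L1 | P0:I, P1:I, P2:I, P3:S(60) | bus: BusRd
[4] P1: load  L0 | P0:S(40), P1:S(40), P2:S(40), P3:I | bus: BusRd
[5] P3: load  L0 | P0:S(40), P1:S(40), P2:S(40), P3:S(40) | bus: BusRd
[6] P3: load  L0 | P0:S(40), P1:S(40), P2:S(40), P3:S(40) | bus: none
[7] P2: load  L0 | P0:S(40), P1:S(40), P2:S(40), P3:S(40) | bus: none
[8] P3: store L0 := 53 | P0:I, P1:I, P2:I, P3:M(53) | bus: BusRdX
[9] P3: load  L1 | P0:I, P1:I, P2:I, P3:S(60) | bus: none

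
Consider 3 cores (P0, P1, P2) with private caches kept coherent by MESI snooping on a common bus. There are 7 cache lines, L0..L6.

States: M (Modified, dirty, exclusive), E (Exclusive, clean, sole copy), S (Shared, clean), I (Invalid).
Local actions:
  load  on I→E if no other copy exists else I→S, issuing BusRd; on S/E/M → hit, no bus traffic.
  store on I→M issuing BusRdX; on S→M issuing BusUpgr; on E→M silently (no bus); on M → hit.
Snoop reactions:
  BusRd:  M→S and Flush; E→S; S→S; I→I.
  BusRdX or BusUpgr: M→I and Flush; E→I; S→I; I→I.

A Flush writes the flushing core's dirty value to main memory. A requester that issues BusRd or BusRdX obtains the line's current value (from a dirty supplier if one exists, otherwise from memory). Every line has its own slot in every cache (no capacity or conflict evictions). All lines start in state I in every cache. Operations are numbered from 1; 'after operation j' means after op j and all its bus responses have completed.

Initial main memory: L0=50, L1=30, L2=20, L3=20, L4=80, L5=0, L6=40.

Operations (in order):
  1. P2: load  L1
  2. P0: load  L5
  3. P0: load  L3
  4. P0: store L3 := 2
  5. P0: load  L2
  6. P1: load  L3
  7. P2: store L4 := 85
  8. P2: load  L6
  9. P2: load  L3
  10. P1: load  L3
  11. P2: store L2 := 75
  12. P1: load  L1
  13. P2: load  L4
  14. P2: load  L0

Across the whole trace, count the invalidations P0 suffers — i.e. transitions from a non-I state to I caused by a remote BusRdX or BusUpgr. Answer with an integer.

step 1: P2: load  L1  ⟶  IIE  (L1)  txn=BusRd  M[L1]=30
step 2: P0: load  L5  ⟶  EII  (L5)  txn=BusRd  M[L5]=0
step 3: P0: load  L3  ⟶  EII  (L3)  txn=BusRd  M[L3]=20
step 4: P0: store L3 := 2  ⟶  MII  (L3)  txn=∅  M[L3]=20
step 5: P0: load  L2  ⟶  EII  (L2)  txn=BusRd  M[L2]=20
step 6: P1: load  L3  ⟶  SSI  (L3)  txn=BusRd+Flush  M[L3]=2
step 7: P2: store L4 := 85  ⟶  IIM  (L4)  txn=BusRdX  M[L4]=80
step 8: P2: load  L6  ⟶  IIE  (L6)  txn=BusRd  M[L6]=40
step 9: P2: load  L3  ⟶  SSS  (L3)  txn=BusRd  M[L3]=2
step 10: P1: load  L3  ⟶  SSS  (L3)  txn=∅  M[L3]=2
step 11: P2: store L2 := 75  ⟶  IIM  (L2)  txn=BusRdX  M[L2]=20
step 12: P1: load  L1  ⟶  ISS  (L1)  txn=BusRd  M[L1]=30
step 13: P2: load  L4  ⟶  IIM  (L4)  txn=∅  M[L4]=80
step 14: P2: load  L0  ⟶  IIE  (L0)  txn=BusRd  M[L0]=50

invalidations = 1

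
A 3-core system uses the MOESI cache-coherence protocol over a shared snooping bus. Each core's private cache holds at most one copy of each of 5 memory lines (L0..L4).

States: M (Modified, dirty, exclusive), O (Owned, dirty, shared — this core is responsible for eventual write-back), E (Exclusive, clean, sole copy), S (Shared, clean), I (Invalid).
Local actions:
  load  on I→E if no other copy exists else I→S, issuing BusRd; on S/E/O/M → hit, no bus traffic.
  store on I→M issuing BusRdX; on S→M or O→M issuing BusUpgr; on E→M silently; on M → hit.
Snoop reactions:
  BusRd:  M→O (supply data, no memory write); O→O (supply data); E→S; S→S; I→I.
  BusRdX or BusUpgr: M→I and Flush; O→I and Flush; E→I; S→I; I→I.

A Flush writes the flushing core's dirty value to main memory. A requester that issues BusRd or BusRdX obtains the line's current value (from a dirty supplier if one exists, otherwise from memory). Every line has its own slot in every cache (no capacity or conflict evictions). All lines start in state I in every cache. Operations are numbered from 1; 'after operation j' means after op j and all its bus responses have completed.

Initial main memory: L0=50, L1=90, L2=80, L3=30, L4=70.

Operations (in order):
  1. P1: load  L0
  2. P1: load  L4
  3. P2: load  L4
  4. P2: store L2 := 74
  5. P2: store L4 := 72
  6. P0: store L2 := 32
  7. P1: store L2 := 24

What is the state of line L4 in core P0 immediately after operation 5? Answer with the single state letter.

state = I

1. P1: load  L0  bus=[BusRd]  L0: P0=I P1=E P2=I  mem[L0]=50
2. P1: load  L4  bus=[BusRd]  L4: P0=I P1=E P2=I  mem[L4]=70
3. P2: load  L4  bus=[BusRd]  L4: P0=I P1=S P2=S  mem[L4]=70
4. P2: store L2 := 74  bus=[BusRdX]  L2: P0=I P1=I P2=M  mem[L2]=80
5. P2: store L4 := 72  bus=[BusUpgr]  L4: P0=I P1=I P2=M  mem[L4]=70
6. P0: store L2 := 32  bus=[BusRdX,Flush]  L2: P0=M P1=I P2=I  mem[L2]=74
7. P1: store L2 := 24  bus=[BusRdX,Flush]  L2: P0=I P1=M P2=I  mem[L2]=32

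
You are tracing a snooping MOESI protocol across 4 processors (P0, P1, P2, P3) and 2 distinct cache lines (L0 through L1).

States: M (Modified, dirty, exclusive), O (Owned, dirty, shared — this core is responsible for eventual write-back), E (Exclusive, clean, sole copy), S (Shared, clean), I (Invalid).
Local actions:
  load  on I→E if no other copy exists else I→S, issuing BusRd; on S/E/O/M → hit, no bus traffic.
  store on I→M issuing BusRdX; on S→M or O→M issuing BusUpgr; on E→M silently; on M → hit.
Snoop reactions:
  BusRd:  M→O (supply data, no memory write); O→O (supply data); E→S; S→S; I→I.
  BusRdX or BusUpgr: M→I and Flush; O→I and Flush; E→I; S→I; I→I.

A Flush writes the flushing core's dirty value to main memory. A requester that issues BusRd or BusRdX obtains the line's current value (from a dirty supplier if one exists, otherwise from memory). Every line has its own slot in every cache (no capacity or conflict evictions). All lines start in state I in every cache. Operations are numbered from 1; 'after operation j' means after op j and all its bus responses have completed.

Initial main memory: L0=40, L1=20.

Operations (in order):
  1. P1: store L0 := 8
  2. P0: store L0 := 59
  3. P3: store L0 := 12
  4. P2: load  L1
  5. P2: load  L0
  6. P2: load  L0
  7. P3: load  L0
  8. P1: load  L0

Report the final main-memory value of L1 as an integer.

[1] P1: store L0 := 8 | P0:I, P1:M(8), P2:I, P3:I | bus: BusRdX
[2] P0: store L0 := 59 | P0:M(59), P1:I, P2:I, P3:I | bus: BusRdX,Flush
[3] P3: store L0 := 12 | P0:I, P1:I, P2:I, P3:M(12) | bus: BusRdX,Flush
[4] P2: load  L1 | P0:I, P1:I, P2:E(20), P3:I | bus: BusRd
[5] P2: load  L0 | P0:I, P1:I, P2:S(12), P3:O(12) | bus: BusRd
[6] P2: load  L0 | P0:I, P1:I, P2:S(12), P3:O(12) | bus: none
[7] P3: load  L0 | P0:I, P1:I, P2:S(12), P3:O(12) | bus: none
[8] P1: load  L0 | P0:I, P1:S(12), P2:S(12), P3:O(12) | bus: BusRd

memory[L1] = 20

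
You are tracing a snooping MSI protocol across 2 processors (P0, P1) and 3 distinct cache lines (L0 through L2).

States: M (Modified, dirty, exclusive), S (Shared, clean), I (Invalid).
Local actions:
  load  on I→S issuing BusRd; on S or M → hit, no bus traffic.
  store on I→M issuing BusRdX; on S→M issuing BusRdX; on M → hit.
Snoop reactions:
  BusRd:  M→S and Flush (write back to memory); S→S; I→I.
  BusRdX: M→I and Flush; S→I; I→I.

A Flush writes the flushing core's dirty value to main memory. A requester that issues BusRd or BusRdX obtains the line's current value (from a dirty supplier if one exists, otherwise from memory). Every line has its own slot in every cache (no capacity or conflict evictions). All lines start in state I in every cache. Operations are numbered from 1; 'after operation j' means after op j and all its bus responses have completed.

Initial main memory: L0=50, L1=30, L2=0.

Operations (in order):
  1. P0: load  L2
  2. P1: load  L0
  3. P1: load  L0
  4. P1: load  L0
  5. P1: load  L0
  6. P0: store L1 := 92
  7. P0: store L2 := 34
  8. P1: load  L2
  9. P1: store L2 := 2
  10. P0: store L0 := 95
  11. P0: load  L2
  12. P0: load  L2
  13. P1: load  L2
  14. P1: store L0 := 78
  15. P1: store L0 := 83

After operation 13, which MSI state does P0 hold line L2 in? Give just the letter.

[1] P0: load  L2 | P0:S(0), P1:I | bus: BusRd
[2] P1: load  L0 | P0:I, P1:S(50) | bus: BusRd
[3] P1: load  L0 | P0:I, P1:S(50) | bus: none
[4] P1: load  L0 | P0:I, P1:S(50) | bus: none
[5] P1: load  L0 | P0:I, P1:S(50) | bus: none
[6] P0: store L1 := 92 | P0:M(92), P1:I | bus: BusRdX
[7] P0: store L2 := 34 | P0:M(34), P1:I | bus: BusRdX
[8] P1: load  L2 | P0:S(34), P1:S(34) | bus: BusRd,Flush
[9] P1: store L2 := 2 | P0:I, P1:M(2) | bus: BusRdX
[10] P0: store L0 := 95 | P0:M(95), P1:I | bus: BusRdX
[11] P0: load  L2 | P0:S(2), P1:S(2) | bus: BusRd,Flush
[12] P0: load  L2 | P0:S(2), P1:S(2) | bus: none
[13] P1: load  L2 | P0:S(2), P1:S(2) | bus: none
[14] P1: store L0 := 78 | P0:I, P1:M(78) | bus: BusRdX,Flush
[15] P1: store L0 := 83 | P0:I, P1:M(83) | bus: none

state = S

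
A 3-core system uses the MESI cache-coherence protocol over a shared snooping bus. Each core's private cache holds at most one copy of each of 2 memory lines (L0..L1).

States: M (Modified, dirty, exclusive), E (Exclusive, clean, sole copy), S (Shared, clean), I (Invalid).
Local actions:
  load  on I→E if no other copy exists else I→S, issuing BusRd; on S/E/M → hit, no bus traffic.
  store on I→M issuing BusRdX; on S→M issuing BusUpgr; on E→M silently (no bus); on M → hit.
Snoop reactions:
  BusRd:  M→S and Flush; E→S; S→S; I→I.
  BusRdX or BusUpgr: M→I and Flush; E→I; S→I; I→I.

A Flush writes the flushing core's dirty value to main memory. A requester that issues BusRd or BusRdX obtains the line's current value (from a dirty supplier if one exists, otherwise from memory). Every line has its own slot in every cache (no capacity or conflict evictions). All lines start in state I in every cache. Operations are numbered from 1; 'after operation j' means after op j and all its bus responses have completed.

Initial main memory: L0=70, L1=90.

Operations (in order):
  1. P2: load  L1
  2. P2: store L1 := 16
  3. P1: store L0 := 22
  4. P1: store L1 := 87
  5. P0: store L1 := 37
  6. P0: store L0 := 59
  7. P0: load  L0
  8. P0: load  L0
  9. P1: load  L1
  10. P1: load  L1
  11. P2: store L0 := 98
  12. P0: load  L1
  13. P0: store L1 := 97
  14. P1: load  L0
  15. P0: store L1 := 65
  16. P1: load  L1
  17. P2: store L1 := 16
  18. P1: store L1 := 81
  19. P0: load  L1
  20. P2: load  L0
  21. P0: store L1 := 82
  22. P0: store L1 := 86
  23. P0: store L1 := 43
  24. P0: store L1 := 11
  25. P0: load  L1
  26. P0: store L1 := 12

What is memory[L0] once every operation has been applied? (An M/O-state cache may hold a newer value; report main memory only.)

[1] P2: load  L1 | P0:I, P1:I, P2:E(90) | bus: BusRd
[2] P2: store L1 := 16 | P0:I, P1:I, P2:M(16) | bus: none
[3] P1: store L0 := 22 | P0:I, P1:M(22), P2:I | bus: BusRdX
[4] P1: store L1 := 87 | P0:I, P1:M(87), P2:I | bus: BusRdX,Flush
[5] P0: store L1 := 37 | P0:M(37), P1:I, P2:I | bus: BusRdX,Flush
[6] P0: store L0 := 59 | P0:M(59), P1:I, P2:I | bus: BusRdX,Flush
[7] P0: load  L0 | P0:M(59), P1:I, P2:I | bus: none
[8] P0: load  L0 | P0:M(59), P1:I, P2:I | bus: none
[9] P1: load  L1 | P0:S(37), P1:S(37), P2:I | bus: BusRd,Flush
[10] P1: load  L1 | P0:S(37), P1:S(37), P2:I | bus: none
[11] P2: store L0 := 98 | P0:I, P1:I, P2:M(98) | bus: BusRdX,Flush
[12] P0: load  L1 | P0:S(37), P1:S(37), P2:I | bus: none
[13] P0: store L1 := 97 | P0:M(97), P1:I, P2:I | bus: BusUpgr
[14] P1: load  L0 | P0:I, P1:S(98), P2:S(98) | bus: BusRd,Flush
[15] P0: store L1 := 65 | P0:M(65), P1:I, P2:I | bus: none
[16] P1: load  L1 | P0:S(65), P1:S(65), P2:I | bus: BusRd,Flush
[17] P2: store L1 := 16 | P0:I, P1:I, P2:M(16) | bus: BusRdX
[18] P1: store L1 := 81 | P0:I, P1:M(81), P2:I | bus: BusRdX,Flush
[19] P0: load  L1 | P0:S(81), P1:S(81), P2:I | bus: BusRd,Flush
[20] P2: load  L0 | P0:I, P1:S(98), P2:S(98) | bus: none
[21] P0: store L1 := 82 | P0:M(82), P1:I, P2:I | bus: BusUpgr
[22] P0: store L1 := 86 | P0:M(86), P1:I, P2:I | bus: none
[23] P0: store L1 := 43 | P0:M(43), P1:I, P2:I | bus: none
[24] P0: store L1 := 11 | P0:M(11), P1:I, P2:I | bus: none
[25] P0: load  L1 | P0:M(11), P1:I, P2:I | bus: none
[26] P0: store L1 := 12 | P0:M(12), P1:I, P2:I | bus: none

memory[L0] = 98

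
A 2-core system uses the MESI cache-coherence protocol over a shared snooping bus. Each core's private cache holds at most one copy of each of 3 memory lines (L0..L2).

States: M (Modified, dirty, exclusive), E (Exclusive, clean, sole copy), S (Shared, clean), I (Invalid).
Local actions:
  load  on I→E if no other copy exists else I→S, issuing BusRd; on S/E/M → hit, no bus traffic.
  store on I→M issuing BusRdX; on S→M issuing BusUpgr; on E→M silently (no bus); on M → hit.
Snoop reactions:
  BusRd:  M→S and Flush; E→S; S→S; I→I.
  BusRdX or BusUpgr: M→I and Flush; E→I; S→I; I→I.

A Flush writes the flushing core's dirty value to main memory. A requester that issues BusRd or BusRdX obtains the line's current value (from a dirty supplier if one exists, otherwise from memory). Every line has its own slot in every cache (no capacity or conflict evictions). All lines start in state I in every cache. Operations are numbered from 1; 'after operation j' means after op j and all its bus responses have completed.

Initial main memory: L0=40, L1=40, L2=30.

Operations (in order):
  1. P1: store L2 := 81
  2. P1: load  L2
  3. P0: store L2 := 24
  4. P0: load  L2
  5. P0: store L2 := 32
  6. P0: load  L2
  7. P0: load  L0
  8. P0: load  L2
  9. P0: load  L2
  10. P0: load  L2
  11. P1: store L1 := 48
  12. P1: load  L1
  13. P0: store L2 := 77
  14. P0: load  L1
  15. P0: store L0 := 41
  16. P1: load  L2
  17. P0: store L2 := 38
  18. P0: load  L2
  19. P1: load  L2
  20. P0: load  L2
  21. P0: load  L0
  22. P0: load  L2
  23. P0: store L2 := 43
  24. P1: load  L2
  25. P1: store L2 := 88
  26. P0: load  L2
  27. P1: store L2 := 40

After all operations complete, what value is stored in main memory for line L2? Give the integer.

memory[L2] = 88

step 1: P1: store L2 := 81  ⟶  IM  (L2)  txn=BusRdX  M[L2]=30
step 2: P1: load  L2  ⟶  IM  (L2)  txn=∅  M[L2]=30
step 3: P0: store L2 := 24  ⟶  MI  (L2)  txn=BusRdX+Flush  M[L2]=81
step 4: P0: load  L2  ⟶  MI  (L2)  txn=∅  M[L2]=81
step 5: P0: store L2 := 32  ⟶  MI  (L2)  txn=∅  M[L2]=81
step 6: P0: load  L2  ⟶  MI  (L2)  txn=∅  M[L2]=81
step 7: P0: load  L0  ⟶  EI  (L0)  txn=BusRd  M[L0]=40
step 8: P0: load  L2  ⟶  MI  (L2)  txn=∅  M[L2]=81
step 9: P0: load  L2  ⟶  MI  (L2)  txn=∅  M[L2]=81
step 10: P0: load  L2  ⟶  MI  (L2)  txn=∅  M[L2]=81
step 11: P1: store L1 := 48  ⟶  IM  (L1)  txn=BusRdX  M[L1]=40
step 12: P1: load  L1  ⟶  IM  (L1)  txn=∅  M[L1]=40
step 13: P0: store L2 := 77  ⟶  MI  (L2)  txn=∅  M[L2]=81
step 14: P0: load  L1  ⟶  SS  (L1)  txn=BusRd+Flush  M[L1]=48
step 15: P0: store L0 := 41  ⟶  MI  (L0)  txn=∅  M[L0]=40
step 16: P1: load  L2  ⟶  SS  (L2)  txn=BusRd+Flush  M[L2]=77
step 17: P0: store L2 := 38  ⟶  MI  (L2)  txn=BusUpgr  M[L2]=77
step 18: P0: load  L2  ⟶  MI  (L2)  txn=∅  M[L2]=77
step 19: P1: load  L2  ⟶  SS  (L2)  txn=BusRd+Flush  M[L2]=38
step 20: P0: load  L2  ⟶  SS  (L2)  txn=∅  M[L2]=38
step 21: P0: load  L0  ⟶  MI  (L0)  txn=∅  M[L0]=40
step 22: P0: load  L2  ⟶  SS  (L2)  txn=∅  M[L2]=38
step 23: P0: store L2 := 43  ⟶  MI  (L2)  txn=BusUpgr  M[L2]=38
step 24: P1: load  L2  ⟶  SS  (L2)  txn=BusRd+Flush  M[L2]=43
step 25: P1: store L2 := 88  ⟶  IM  (L2)  txn=BusUpgr  M[L2]=43
step 26: P0: load  L2  ⟶  SS  (L2)  txn=BusRd+Flush  M[L2]=88
step 27: P1: store L2 := 40  ⟶  IM  (L2)  txn=BusUpgr  M[L2]=88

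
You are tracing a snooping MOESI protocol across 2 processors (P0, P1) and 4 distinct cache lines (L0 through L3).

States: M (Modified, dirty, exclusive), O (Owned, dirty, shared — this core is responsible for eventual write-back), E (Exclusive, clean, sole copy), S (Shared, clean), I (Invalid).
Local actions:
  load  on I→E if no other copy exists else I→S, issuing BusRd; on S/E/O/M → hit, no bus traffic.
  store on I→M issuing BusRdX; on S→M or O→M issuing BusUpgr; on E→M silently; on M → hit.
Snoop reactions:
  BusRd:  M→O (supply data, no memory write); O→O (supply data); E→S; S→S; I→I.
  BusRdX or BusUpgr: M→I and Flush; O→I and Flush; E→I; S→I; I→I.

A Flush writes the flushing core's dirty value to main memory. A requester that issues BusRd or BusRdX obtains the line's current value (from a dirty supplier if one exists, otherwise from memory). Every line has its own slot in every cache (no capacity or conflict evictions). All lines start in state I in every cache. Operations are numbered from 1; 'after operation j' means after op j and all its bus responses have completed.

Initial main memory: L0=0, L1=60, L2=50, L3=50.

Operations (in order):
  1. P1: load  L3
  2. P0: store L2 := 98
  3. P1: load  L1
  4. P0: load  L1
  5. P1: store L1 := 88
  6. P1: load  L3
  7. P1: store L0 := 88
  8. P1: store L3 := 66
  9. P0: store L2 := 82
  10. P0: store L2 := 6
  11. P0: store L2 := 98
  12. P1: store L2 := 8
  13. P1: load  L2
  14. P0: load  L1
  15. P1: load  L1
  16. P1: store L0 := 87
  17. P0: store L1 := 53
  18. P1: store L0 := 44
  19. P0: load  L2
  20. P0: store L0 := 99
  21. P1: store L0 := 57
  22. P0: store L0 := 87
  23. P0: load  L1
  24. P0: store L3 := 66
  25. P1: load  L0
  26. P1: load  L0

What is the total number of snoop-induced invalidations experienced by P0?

[1] P1: load  L3 | P0:I, P1:E(50) | bus: BusRd
[2] P0: store L2 := 98 | P0:M(98), P1:I | bus: BusRdX
[3] P1: load  L1 | P0:I, P1:E(60) | bus: BusRd
[4] P0: load  L1 | P0:S(60), P1:S(60) | bus: BusRd
[5] P1: store L1 := 88 | P0:I, P1:M(88) | bus: BusUpgr
[6] P1: load  L3 | P0:I, P1:E(50) | bus: none
[7] P1: store L0 := 88 | P0:I, P1:M(88) | bus: BusRdX
[8] P1: store L3 := 66 | P0:I, P1:M(66) | bus: none
[9] P0: store L2 := 82 | P0:M(82), P1:I | bus: none
[10] P0: store L2 := 6 | P0:M(6), P1:I | bus: none
[11] P0: store L2 := 98 | P0:M(98), P1:I | bus: none
[12] P1: store L2 := 8 | P0:I, P1:M(8) | bus: BusRdX,Flush
[13] P1: load  L2 | P0:I, P1:M(8) | bus: none
[14] P0: load  L1 | P0:S(88), P1:O(88) | bus: BusRd
[15] P1: load  L1 | P0:S(88), P1:O(88) | bus: none
[16] P1: store L0 := 87 | P0:I, P1:M(87) | bus: none
[17] P0: store L1 := 53 | P0:M(53), P1:I | bus: BusUpgr,Flush
[18] P1: store L0 := 44 | P0:I, P1:M(44) | bus: none
[19] P0: load  L2 | P0:S(8), P1:O(8) | bus: BusRd
[20] P0: store L0 := 99 | P0:M(99), P1:I | bus: BusRdX,Flush
[21] P1: store L0 := 57 | P0:I, P1:M(57) | bus: BusRdX,Flush
[22] P0: store L0 := 87 | P0:M(87), P1:I | bus: BusRdX,Flush
[23] P0: load  L1 | P0:M(53), P1:I | bus: none
[24] P0: store L3 := 66 | P0:M(66), P1:I | bus: BusRdX,Flush
[25] P1: load  L0 | P0:O(87), P1:S(87) | bus: BusRd
[26] P1: load  L0 | P0:O(87), P1:S(87) | bus: none

invalidations = 3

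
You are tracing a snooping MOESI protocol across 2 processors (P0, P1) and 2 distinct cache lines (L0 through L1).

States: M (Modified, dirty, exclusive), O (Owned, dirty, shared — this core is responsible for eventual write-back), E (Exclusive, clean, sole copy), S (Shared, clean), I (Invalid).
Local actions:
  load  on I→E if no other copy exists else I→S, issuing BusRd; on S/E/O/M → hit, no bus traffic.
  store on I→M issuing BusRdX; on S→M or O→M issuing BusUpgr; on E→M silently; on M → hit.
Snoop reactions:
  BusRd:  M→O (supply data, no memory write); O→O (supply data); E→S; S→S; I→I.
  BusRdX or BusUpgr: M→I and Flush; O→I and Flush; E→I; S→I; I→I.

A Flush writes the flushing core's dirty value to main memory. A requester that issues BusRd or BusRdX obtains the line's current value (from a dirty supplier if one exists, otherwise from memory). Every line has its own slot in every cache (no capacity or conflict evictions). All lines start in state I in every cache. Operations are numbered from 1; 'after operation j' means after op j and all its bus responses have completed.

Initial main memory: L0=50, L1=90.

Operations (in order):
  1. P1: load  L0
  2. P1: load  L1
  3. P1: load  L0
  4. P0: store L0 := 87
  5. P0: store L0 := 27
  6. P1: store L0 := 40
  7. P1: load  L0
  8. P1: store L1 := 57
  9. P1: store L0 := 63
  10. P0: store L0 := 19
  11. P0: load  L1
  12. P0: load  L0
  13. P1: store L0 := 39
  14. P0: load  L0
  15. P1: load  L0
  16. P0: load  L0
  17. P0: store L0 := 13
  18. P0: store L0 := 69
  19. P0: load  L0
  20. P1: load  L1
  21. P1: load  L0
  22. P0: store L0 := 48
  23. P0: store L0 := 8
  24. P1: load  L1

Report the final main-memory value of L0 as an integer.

memory[L0] = 39

step 1: P1: load  L0  ⟶  IE  (L0)  txn=BusRd  M[L0]=50
step 2: P1: load  L1  ⟶  IE  (L1)  txn=BusRd  M[L1]=90
step 3: P1: load  L0  ⟶  IE  (L0)  txn=∅  M[L0]=50
step 4: P0: store L0 := 87  ⟶  MI  (L0)  txn=BusRdX  M[L0]=50
step 5: P0: store L0 := 27  ⟶  MI  (L0)  txn=∅  M[L0]=50
step 6: P1: store L0 := 40  ⟶  IM  (L0)  txn=BusRdX+Flush  M[L0]=27
step 7: P1: load  L0  ⟶  IM  (L0)  txn=∅  M[L0]=27
step 8: P1: store L1 := 57  ⟶  IM  (L1)  txn=∅  M[L1]=90
step 9: P1: store L0 := 63  ⟶  IM  (L0)  txn=∅  M[L0]=27
step 10: P0: store L0 := 19  ⟶  MI  (L0)  txn=BusRdX+Flush  M[L0]=63
step 11: P0: load  L1  ⟶  SO  (L1)  txn=BusRd  M[L1]=90
step 12: P0: load  L0  ⟶  MI  (L0)  txn=∅  M[L0]=63
step 13: P1: store L0 := 39  ⟶  IM  (L0)  txn=BusRdX+Flush  M[L0]=19
step 14: P0: load  L0  ⟶  SO  (L0)  txn=BusRd  M[L0]=19
step 15: P1: load  L0  ⟶  SO  (L0)  txn=∅  M[L0]=19
step 16: P0: load  L0  ⟶  SO  (L0)  txn=∅  M[L0]=19
step 17: P0: store L0 := 13  ⟶  MI  (L0)  txn=BusUpgr+Flush  M[L0]=39
step 18: P0: store L0 := 69  ⟶  MI  (L0)  txn=∅  M[L0]=39
step 19: P0: load  L0  ⟶  MI  (L0)  txn=∅  M[L0]=39
step 20: P1: load  L1  ⟶  SO  (L1)  txn=∅  M[L1]=90
step 21: P1: load  L0  ⟶  OS  (L0)  txn=BusRd  M[L0]=39
step 22: P0: store L0 := 48  ⟶  MI  (L0)  txn=BusUpgr  M[L0]=39
step 23: P0: store L0 := 8  ⟶  MI  (L0)  txn=∅  M[L0]=39
step 24: P1: load  L1  ⟶  SO  (L1)  txn=∅  M[L1]=90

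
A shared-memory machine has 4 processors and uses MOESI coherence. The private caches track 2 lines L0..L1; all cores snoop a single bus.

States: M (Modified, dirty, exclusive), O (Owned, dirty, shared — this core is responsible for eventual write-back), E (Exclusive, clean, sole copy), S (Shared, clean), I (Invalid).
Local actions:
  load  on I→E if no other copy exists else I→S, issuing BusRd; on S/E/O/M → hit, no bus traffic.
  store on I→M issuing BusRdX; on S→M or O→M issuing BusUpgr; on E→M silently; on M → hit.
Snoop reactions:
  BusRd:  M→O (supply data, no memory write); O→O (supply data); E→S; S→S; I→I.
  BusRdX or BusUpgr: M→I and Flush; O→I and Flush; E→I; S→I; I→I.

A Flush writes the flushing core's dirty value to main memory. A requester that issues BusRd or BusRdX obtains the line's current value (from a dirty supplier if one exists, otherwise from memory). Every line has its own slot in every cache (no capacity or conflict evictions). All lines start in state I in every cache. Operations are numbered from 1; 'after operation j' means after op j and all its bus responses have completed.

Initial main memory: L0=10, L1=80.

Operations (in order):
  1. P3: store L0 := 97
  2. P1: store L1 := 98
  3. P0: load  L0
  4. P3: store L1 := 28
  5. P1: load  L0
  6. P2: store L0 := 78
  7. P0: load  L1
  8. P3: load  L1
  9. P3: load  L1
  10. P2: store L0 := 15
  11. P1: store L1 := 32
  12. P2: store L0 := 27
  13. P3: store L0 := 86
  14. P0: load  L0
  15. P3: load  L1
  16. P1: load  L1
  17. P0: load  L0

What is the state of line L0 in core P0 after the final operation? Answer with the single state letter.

state = S

  op1 P3: store L0 := 97 → I/I/I/M on L0; bus BusRdX; mem=10
  op2 P1: store L1 := 98 → I/M/I/I on L1; bus BusRdX; mem=80
  op3 P0: load  L0 → S/I/I/O on L0; bus BusRd; mem=10
  op4 P3: store L1 := 28 → I/I/I/M on L1; bus BusRdX Flush; mem=98
  op5 P1: load  L0 → S/S/I/O on L0; bus BusRd; mem=10
  op6 P2: store L0 := 78 → I/I/M/I on L0; bus BusRdX Flush; mem=97
  op7 P0: load  L1 → S/I/I/O on L1; bus BusRd; mem=98
  op8 P3: load  L1 → S/I/I/O on L1; bus (none); mem=98
  op9 P3: load  L1 → S/I/I/O on L1; bus (none); mem=98
  op10 P2: store L0 := 15 → I/I/M/I on L0; bus (none); mem=97
  op11 P1: store L1 := 32 → I/M/I/I on L1; bus BusRdX Flush; mem=28
  op12 P2: store L0 := 27 → I/I/M/I on L0; bus (none); mem=97
  op13 P3: store L0 := 86 → I/I/I/M on L0; bus BusRdX Flush; mem=27
  op14 P0: load  L0 → S/I/I/O on L0; bus BusRd; mem=27
  op15 P3: load  L1 → I/O/I/S on L1; bus BusRd; mem=28
  op16 P1: load  L1 → I/O/I/S on L1; bus (none); mem=28
  op17 P0: load  L0 → S/I/I/O on L0; bus (none); mem=27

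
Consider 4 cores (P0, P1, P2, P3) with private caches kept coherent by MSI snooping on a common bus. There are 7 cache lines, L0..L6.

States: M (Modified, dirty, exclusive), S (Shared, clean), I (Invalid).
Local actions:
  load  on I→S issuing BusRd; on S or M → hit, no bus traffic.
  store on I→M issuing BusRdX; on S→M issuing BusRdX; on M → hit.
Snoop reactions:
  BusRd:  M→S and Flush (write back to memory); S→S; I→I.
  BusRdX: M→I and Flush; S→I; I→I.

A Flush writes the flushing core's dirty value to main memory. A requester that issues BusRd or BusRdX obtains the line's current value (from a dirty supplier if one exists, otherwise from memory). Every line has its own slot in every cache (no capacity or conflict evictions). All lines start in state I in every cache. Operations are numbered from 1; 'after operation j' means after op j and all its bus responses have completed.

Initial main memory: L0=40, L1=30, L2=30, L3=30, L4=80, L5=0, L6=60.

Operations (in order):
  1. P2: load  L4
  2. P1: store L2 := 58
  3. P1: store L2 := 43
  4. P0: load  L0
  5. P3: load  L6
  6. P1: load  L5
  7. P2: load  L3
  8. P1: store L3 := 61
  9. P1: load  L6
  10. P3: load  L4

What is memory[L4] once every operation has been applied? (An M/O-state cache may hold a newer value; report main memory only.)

memory[L4] = 80

[1] P2: load  L4 | P0:I, P1:I, P2:S(80), P3:I | bus: BusRd
[2] P1: store L2 := 58 | P0:I, P1:M(58), P2:I, P3:I | bus: BusRdX
[3] P1: store L2 := 43 | P0:I, P1:M(43), P2:I, P3:I | bus: none
[4] P0: load  L0 | P0:S(40), P1:I, P2:I, P3:I | bus: BusRd
[5] P3: load  L6 | P0:I, P1:I, P2:I, P3:S(60) | bus: BusRd
[6] P1: load  L5 | P0:I, P1:S(0), P2:I, P3:I | bus: BusRd
[7] P2: load  L3 | P0:I, P1:I, P2:S(30), P3:I | bus: BusRd
[8] P1: store L3 := 61 | P0:I, P1:M(61), P2:I, P3:I | bus: BusRdX
[9] P1: load  L6 | P0:I, P1:S(60), P2:I, P3:S(60) | bus: BusRd
[10] P3: load  L4 | P0:I, P1:I, P2:S(80), P3:S(80) | bus: BusRd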